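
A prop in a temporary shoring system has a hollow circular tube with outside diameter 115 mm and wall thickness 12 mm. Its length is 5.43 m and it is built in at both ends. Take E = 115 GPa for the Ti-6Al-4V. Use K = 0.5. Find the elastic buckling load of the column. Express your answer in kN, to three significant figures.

P_cr ≈ 804 kN

Inner diameter d_i = 115 − 2×12 = 91.00 mm
I = π(d_o⁴ − d_i⁴)/64 = π(115⁴ − 91.00⁴)/64 = 5.219×10^6 mm⁴
I = 5.219×10^6 mm⁴ = 5.219×10^-6 m⁴
Effective length L_e = K·L = 0.5 × 5.43 = 2.715 m
P_cr = π²EI / L_e² = π² × 115×10⁹ × 5.219×10^-6 / 2.715² = 8.036×10^5 N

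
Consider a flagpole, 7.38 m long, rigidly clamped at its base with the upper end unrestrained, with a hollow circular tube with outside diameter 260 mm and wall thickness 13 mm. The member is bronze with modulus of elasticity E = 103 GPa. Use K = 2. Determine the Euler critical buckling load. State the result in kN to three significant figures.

Inner diameter d_i = 260 − 2×13 = 234.0 mm
I = π(d_o⁴ − d_i⁴)/64 = π(260⁴ − 234.0⁴)/64 = 7.714×10^7 mm⁴
I = 7.714×10^7 mm⁴ = 7.714×10^-5 m⁴
Effective length L_e = K·L = 2 × 7.38 = 14.76 m
P_cr = π²EI / L_e² = π² × 103×10⁹ × 7.714×10^-5 / 14.76² = 3.600×10^5 N

P_cr ≈ 360 kN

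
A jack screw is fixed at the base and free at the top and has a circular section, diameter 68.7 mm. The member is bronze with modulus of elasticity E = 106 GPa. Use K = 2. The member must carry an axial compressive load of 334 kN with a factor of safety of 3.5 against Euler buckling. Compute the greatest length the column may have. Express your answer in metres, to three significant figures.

L_max ≈ 0.495 m

I = πd⁴/64 = π×68.7⁴/64 = 1.093×10^6 mm⁴
I = 1.093×10^-6 m⁴
Required critical load P_cr = n·P = 3.5 × 334 = 1169 kN = 1.169×10^6 N
From P_cr = π²EI/(K·L)²:  L = (1/K)·√(π²EI/P_cr) = (1/2)·√(π²×1.06×10^11×1.093×10^-6/1.169×10^6)
L = 0.495 m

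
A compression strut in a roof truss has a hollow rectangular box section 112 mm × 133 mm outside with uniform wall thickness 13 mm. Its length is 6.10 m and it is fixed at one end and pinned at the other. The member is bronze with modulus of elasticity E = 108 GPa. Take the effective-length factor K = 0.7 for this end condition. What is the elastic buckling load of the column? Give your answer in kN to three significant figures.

P_cr ≈ 579 kN

Inner dimensions: h_i = 133 − 2×13 = 107.0 mm, b_i = 112 − 2×13 = 86.00 mm
Weak-axis I_min = (h_o·b_o³ − h_i·b_i³)/12 with b_o = 112, b_i = 86.00 mm (shorter outer/inner sides).
I_min = (133×112³ − 107.0×86.00³)/12 = 9.900×10^6 mm⁴
I = 9.900×10^6 mm⁴ = 9.900×10^-6 m⁴
Effective length L_e = K·L = 0.7 × 6.10 = 4.270 m
P_cr = π²EI / L_e² = π² × 108×10⁹ × 9.900×10^-6 / 4.270² = 5.788×10^5 N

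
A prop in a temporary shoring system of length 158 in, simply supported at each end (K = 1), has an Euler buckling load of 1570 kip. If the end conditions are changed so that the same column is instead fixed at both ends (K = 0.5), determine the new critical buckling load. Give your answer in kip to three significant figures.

P_cr ≈ 6280 kip

P_cr ∝ 1/K², so P_cr,new = P_cr,old × (K_old/K_new)² = 1570 × (1/0.5)²
= 1570 × 4.000 = 6280 kip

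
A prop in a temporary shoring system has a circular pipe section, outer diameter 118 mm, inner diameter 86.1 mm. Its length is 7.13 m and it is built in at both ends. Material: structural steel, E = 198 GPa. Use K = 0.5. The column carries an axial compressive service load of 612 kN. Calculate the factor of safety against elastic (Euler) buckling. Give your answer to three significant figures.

n ≈ 1.71

d_o = 118 mm, d_i = 86.1 mm
I = π(d_o⁴ − d_i⁴)/64 = π(118⁴ − 86.10⁴)/64 = 6.819×10^6 mm⁴
I = 6.819×10^6 mm⁴ = 6.819×10^-6 m⁴
Effective length L_e = K·L = 0.5 × 7.13 = 3.565 m
P_cr = π²EI / L_e² = π² × 198×10⁹ × 6.819×10^-6 / 3.565² = 1.049×10^6 N
Factor of safety n = P_cr / P = 1048.5 / 612 = 1.71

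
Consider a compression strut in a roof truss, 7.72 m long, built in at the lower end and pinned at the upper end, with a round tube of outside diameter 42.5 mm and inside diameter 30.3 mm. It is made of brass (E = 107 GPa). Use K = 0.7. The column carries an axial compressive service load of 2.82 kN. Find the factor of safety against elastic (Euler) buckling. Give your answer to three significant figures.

d_o = 42.5 mm, d_i = 30.3 mm
I = π(d_o⁴ − d_i⁴)/64 = π(42.5⁴ − 30.30⁴)/64 = 1.188×10^5 mm⁴
I = 1.188×10^5 mm⁴ = 1.188×10^-7 m⁴
Effective length L_e = K·L = 0.7 × 7.72 = 5.404 m
P_cr = π²EI / L_e² = π² × 107×10⁹ × 1.188×10^-7 / 5.404² = 4.295×10^3 N
Factor of safety n = P_cr / P = 4.2951 / 2.82 = 1.52

n ≈ 1.52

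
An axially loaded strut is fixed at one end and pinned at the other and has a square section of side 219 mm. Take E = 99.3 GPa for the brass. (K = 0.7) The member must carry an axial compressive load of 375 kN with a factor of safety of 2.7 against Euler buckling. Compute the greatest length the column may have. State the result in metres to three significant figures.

L_max ≈ 19.5 m

I = a⁴/12 = 219⁴/12 = 1.917×10^8 mm⁴
I = 1.917×10^-4 m⁴
Required critical load P_cr = n·P = 2.7 × 375 = 1013 kN = 1.013×10^6 N
From P_cr = π²EI/(K·L)²:  L = (1/K)·√(π²EI/P_cr) = (1/0.7)·√(π²×9.93×10^10×1.917×10^-4/1.013×10^6)
L = 19.5 m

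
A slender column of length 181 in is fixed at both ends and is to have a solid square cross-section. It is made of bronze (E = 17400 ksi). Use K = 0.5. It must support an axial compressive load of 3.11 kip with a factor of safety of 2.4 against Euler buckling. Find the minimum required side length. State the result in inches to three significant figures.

a ≈ 1.44 in

Required P_cr = n·P = 2.4 × 3.11 = 7.464 kip
L_e = K·L = 0.5 × 181 = 90.50 in
Required I = P_cr·L_e²/(π²E) = 7.464×10^3 × 90.50² / (π² × 1.74×10^7) = 0.3560 in⁴
Solid square: I = a⁴/12  ⇒  a = (12I)^(1/4) = (12×0.3560)^(1/4) = 1.44 in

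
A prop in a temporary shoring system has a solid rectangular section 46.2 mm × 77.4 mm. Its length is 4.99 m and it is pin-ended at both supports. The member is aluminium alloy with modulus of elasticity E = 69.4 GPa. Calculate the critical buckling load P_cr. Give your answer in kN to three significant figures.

P_cr ≈ 17.5 kN

Buckling occurs about the weak axis: I_min = h·b³/12 with b = 46.2 mm (the shorter side).
I_min = 77.4×46.2³/12 = 6.360×10^5 mm⁴
I = 6.360×10^5 mm⁴ = 6.360×10^-7 m⁴
Effective length L_e = K·L = 1 × 4.99 = 4.990 m
P_cr = π²EI / L_e² = π² × 69.4×10⁹ × 6.360×10^-7 / 4.990² = 1.750×10^4 N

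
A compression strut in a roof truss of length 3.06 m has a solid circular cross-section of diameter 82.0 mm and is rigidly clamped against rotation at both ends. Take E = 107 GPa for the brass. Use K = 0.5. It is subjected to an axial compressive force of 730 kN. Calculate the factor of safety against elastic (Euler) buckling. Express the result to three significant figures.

n ≈ 1.37

I = πd⁴/64 = π×82.0⁴/64 = 2.219×10^6 mm⁴
I = 2.219×10^6 mm⁴ = 2.219×10^-6 m⁴
Effective length L_e = K·L = 0.5 × 3.06 = 1.530 m
P_cr = π²EI / L_e² = π² × 107×10⁹ × 2.219×10^-6 / 1.530² = 1.001×10^6 N
Factor of safety n = P_cr / P = 1001.2 / 730 = 1.37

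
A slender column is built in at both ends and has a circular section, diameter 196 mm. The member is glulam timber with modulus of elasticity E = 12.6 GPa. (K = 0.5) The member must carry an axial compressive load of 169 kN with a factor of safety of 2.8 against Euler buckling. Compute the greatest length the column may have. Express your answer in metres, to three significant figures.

L_max ≈ 8.73 m

I = πd⁴/64 = π×196⁴/64 = 7.244×10^7 mm⁴
I = 7.244×10^-5 m⁴
Required critical load P_cr = n·P = 2.8 × 169 = 473.2 kN = 4.732×10^5 N
From P_cr = π²EI/(K·L)²:  L = (1/K)·√(π²EI/P_cr) = (1/0.5)·√(π²×1.26×10^10×7.244×10^-5/4.732×10^5)
L = 8.73 m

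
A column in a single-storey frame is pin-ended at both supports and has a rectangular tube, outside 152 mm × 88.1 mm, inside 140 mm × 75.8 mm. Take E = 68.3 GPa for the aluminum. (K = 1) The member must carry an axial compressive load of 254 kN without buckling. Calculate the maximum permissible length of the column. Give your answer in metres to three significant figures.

Weak-axis I_min = (h_o·b_o³ − h_i·b_i³)/12 with b_o = 88.1, b_i = 75.80 mm (shorter outer/inner sides).
I_min = (152×88.1³ − 140.0×75.80³)/12 = 3.580×10^6 mm⁴
I = 3.580×10^-6 m⁴
At the buckling limit P_cr = P = 2.540×10^5 N
From P_cr = π²EI/(K·L)²:  L = (1/K)·√(π²EI/P_cr) = (1/1)·√(π²×6.83×10^10×3.580×10^-6/2.540×10^5)
L = 3.08 m

L_max ≈ 3.08 m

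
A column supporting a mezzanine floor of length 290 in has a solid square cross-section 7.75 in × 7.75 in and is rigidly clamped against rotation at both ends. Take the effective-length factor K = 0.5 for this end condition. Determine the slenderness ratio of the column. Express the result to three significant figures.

For a square r = a/√12 = 7.75/√12 = 2.237 in
L_e = K·L = 0.5 × 290 = 145.0 in
λ = L_e / r_min = 145.00 / 2.237 = 64.8

λ ≈ 64.8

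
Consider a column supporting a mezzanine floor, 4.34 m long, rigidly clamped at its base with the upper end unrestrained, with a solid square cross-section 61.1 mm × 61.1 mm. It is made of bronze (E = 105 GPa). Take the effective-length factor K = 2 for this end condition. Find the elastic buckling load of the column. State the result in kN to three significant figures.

I = a⁴/12 = 61.1⁴/12 = 1.161×10^6 mm⁴
I = 1.161×10^6 mm⁴ = 1.161×10^-6 m⁴
Effective length L_e = K·L = 2 × 4.34 = 8.680 m
P_cr = π²EI / L_e² = π² × 105×10⁹ × 1.161×10^-6 / 8.680² = 1.597×10^4 N

P_cr ≈ 16.0 kN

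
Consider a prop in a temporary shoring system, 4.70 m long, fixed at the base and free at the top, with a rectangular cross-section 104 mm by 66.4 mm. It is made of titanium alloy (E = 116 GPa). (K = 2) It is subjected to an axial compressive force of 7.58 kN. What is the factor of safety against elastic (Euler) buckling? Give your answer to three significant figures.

Buckling occurs about the weak axis: I_min = h·b³/12 with b = 66.4 mm (the shorter side).
I_min = 104×66.4³/12 = 2.537×10^6 mm⁴
I = 2.537×10^6 mm⁴ = 2.537×10^-6 m⁴
Effective length L_e = K·L = 2 × 4.70 = 9.400 m
P_cr = π²EI / L_e² = π² × 116×10⁹ × 2.537×10^-6 / 9.400² = 3.287×10^4 N
Factor of safety n = P_cr / P = 32.874 / 7.58 = 4.34

n ≈ 4.34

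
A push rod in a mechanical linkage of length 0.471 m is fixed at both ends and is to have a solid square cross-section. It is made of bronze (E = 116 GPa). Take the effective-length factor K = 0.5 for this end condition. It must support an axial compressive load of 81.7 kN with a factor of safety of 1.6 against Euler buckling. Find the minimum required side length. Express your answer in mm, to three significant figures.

Required P_cr = n·P = 1.6 × 81.7 = 130.7 kN
L_e = K·L = 0.5 × 0.471 = 0.2355 m
Required I = P_cr·L_e²/(π²E) = 1.307×10^5 × 0.2355² / (π² × 1.16×10^11) = 6.332×10^-9 m⁴
I_req = 6.332×10^3 mm⁴
Solid square: I = a⁴/12  ⇒  a = (12I)^(1/4) = (12×6.332×10^3)^(1/4) = 16.6 mm

a ≈ 16.6 mm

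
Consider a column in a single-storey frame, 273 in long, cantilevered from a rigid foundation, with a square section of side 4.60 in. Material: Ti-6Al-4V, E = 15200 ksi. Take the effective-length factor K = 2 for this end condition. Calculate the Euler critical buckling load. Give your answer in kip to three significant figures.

I = a⁴/12 = 4.60⁴/12 = 37.31 in⁴
Effective length L_e = K·L = 2 × 273 = 546.0 in
P_cr = π²EI / L_e² = π² × 15200×10³ × 37.31 / 546.0² = 1.878×10^4 lb

P_cr ≈ 18.8 kip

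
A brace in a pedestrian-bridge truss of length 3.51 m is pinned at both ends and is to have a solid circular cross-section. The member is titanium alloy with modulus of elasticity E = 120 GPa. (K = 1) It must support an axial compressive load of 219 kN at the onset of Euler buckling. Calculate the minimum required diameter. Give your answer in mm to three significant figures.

d ≈ 82.5 mm

L_e = K·L = 1 × 3.51 = 3.510 m
Required I = P_cr·L_e²/(π²E) = 2.190×10^5 × 3.510² / (π² × 1.20×10^11) = 2.278×10^-6 m⁴
I_req = 2.278×10^6 mm⁴
Solid circle: I = πd⁴/64  ⇒  d = (64I/π)^(1/4) = (64×2.278×10^6/π)^(1/4) = 82.5 mm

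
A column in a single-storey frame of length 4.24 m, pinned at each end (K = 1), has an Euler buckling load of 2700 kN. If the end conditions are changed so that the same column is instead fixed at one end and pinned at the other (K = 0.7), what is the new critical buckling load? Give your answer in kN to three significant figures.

P_cr ≈ 5510 kN

P_cr ∝ 1/K², so P_cr,new = P_cr,old × (K_old/K_new)² = 2700 × (1/0.7)²
= 2700 × 2.041 = 5510 kN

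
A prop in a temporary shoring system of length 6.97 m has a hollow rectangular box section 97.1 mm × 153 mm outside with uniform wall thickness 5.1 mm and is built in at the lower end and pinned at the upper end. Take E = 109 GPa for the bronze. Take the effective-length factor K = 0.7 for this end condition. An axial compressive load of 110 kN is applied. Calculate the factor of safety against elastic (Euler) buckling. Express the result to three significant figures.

Inner dimensions: h_i = 153 − 2×5.1 = 142.8 mm, b_i = 97.1 − 2×5.1 = 86.90 mm
Weak-axis I_min = (h_o·b_o³ − h_i·b_i³)/12 with b_o = 97.1, b_i = 86.90 mm (shorter outer/inner sides).
I_min = (153×97.1³ − 142.8×86.90³)/12 = 3.863×10^6 mm⁴
I = 3.863×10^6 mm⁴ = 3.863×10^-6 m⁴
Effective length L_e = K·L = 0.7 × 6.97 = 4.879 m
P_cr = π²EI / L_e² = π² × 109×10⁹ × 3.863×10^-6 / 4.879² = 1.746×10^5 N
Factor of safety n = P_cr / P = 174.60 / 110 = 1.59

n ≈ 1.59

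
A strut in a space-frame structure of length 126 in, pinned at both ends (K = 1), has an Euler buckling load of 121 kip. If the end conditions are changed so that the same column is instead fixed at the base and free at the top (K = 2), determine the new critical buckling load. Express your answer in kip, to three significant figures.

P_cr ≈ 30.2 kip

P_cr ∝ 1/K², so P_cr,new = P_cr,old × (K_old/K_new)² = 121 × (1/2)²
= 121 × 0.2500 = 30.2 kip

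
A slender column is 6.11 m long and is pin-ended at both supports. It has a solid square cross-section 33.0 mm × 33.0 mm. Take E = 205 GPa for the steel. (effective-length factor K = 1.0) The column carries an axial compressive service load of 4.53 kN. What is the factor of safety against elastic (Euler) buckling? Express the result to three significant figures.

I = a⁴/12 = 33.0⁴/12 = 9.883×10^4 mm⁴
I = 9.883×10^4 mm⁴ = 9.883×10^-8 m⁴
Effective length L_e = K·L = 1 × 6.11 = 6.110 m
P_cr = π²EI / L_e² = π² × 205×10⁹ × 9.883×10^-8 / 6.110² = 5.356×10^3 N
Factor of safety n = P_cr / P = 5.3561 / 4.53 = 1.18

n ≈ 1.18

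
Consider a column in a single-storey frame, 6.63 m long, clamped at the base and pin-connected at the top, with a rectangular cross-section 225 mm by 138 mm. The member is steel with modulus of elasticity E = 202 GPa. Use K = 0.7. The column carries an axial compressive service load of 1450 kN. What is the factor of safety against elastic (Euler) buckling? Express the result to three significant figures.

Buckling occurs about the weak axis: I_min = h·b³/12 with b = 138 mm (the shorter side).
I_min = 225×138³/12 = 4.928×10^7 mm⁴
I = 4.928×10^7 mm⁴ = 4.928×10^-5 m⁴
Effective length L_e = K·L = 0.7 × 6.63 = 4.641 m
P_cr = π²EI / L_e² = π² × 202×10⁹ × 4.928×10^-5 / 4.641² = 4.561×10^6 N
Factor of safety n = P_cr / P = 4561.1 / 1450 = 3.15

n ≈ 3.15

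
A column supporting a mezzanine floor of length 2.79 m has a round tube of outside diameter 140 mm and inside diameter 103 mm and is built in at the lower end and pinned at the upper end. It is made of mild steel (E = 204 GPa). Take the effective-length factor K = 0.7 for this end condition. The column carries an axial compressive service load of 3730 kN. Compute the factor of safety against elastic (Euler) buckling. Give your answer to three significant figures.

d_o = 140 mm, d_i = 103 mm
I = π(d_o⁴ − d_i⁴)/64 = π(140⁴ − 103.0⁴)/64 = 1.333×10^7 mm⁴
I = 1.333×10^7 mm⁴ = 1.333×10^-5 m⁴
Effective length L_e = K·L = 0.7 × 2.79 = 1.953 m
P_cr = π²EI / L_e² = π² × 204×10⁹ × 1.333×10^-5 / 1.953² = 7.038×10^6 N
Factor of safety n = P_cr / P = 7037.8 / 3730 = 1.89

n ≈ 1.89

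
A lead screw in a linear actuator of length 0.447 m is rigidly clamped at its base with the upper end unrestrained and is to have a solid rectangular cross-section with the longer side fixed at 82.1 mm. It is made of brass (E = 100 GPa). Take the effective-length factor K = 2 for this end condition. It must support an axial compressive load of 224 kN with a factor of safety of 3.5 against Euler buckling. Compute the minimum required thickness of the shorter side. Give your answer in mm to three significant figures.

b ≈ 45.3 mm

Required P_cr = n·P = 3.5 × 224 = 784.0 kN
L_e = K·L = 2 × 0.447 = 0.8940 m
Required I = P_cr·L_e²/(π²E) = 7.840×10^5 × 0.8940² / (π² × 1.00×10^11) = 6.349×10^-7 m⁴
I_req = 6.349×10^5 mm⁴
Rectangle, weak axis: I_min = h·b³/12 with h = 82.1 mm fixed  ⇒  b = (12I/h)^(1/3) = 45.3 mm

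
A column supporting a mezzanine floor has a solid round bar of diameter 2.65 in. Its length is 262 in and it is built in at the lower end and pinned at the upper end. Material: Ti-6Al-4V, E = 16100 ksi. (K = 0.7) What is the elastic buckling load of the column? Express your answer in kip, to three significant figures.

P_cr ≈ 11.4 kip

I = πd⁴/64 = π×2.65⁴/64 = 2.421 in⁴
Effective length L_e = K·L = 0.7 × 262 = 183.4 in
P_cr = π²EI / L_e² = π² × 16100×10³ × 2.421 / 183.4² = 1.144×10^4 lb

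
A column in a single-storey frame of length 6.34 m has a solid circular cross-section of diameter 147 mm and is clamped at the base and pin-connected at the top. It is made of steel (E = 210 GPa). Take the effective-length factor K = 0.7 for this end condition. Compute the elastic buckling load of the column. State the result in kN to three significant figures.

P_cr ≈ 2410 kN

I = πd⁴/64 = π×147⁴/64 = 2.292×10^7 mm⁴
I = 2.292×10^7 mm⁴ = 2.292×10^-5 m⁴
Effective length L_e = K·L = 0.7 × 6.34 = 4.438 m
P_cr = π²EI / L_e² = π² × 210×10⁹ × 2.292×10^-5 / 4.438² = 2.412×10^6 N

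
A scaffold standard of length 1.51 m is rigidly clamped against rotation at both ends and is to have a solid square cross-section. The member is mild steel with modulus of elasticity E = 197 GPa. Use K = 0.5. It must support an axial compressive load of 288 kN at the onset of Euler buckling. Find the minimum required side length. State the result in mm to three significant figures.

a ≈ 31.7 mm

L_e = K·L = 0.5 × 1.51 = 0.7550 m
Required I = P_cr·L_e²/(π²E) = 2.880×10^5 × 0.7550² / (π² × 1.97×10^11) = 8.443×10^-8 m⁴
I_req = 8.443×10^4 mm⁴
Solid square: I = a⁴/12  ⇒  a = (12I)^(1/4) = (12×8.443×10^4)^(1/4) = 31.7 mm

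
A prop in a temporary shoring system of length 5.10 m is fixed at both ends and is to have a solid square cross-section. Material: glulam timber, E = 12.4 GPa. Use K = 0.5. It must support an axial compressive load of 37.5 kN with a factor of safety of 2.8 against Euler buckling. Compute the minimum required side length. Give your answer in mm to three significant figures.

a ≈ 90.5 mm

Required P_cr = n·P = 2.8 × 37.5 = 105.0 kN
L_e = K·L = 0.5 × 5.10 = 2.550 m
Required I = P_cr·L_e²/(π²E) = 1.050×10^5 × 2.550² / (π² × 1.24×10^10) = 5.579×10^-6 m⁴
I_req = 5.579×10^6 mm⁴
Solid square: I = a⁴/12  ⇒  a = (12I)^(1/4) = (12×5.579×10^6)^(1/4) = 90.5 mm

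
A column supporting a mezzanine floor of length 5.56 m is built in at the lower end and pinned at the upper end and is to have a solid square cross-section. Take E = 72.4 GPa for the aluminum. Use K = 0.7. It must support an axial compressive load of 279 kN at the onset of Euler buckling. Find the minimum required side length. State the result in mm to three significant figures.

a ≈ 91.8 mm

L_e = K·L = 0.7 × 5.56 = 3.892 m
Required I = P_cr·L_e²/(π²E) = 2.790×10^5 × 3.892² / (π² × 7.24×10^10) = 5.914×10^-6 m⁴
I_req = 5.914×10^6 mm⁴
Solid square: I = a⁴/12  ⇒  a = (12I)^(1/4) = (12×5.914×10^6)^(1/4) = 91.8 mm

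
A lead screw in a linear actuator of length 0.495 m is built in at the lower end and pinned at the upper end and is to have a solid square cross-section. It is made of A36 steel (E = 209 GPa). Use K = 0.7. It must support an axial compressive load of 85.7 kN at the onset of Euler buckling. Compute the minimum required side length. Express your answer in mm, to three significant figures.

a ≈ 15.6 mm

L_e = K·L = 0.7 × 0.495 = 0.3465 m
Required I = P_cr·L_e²/(π²E) = 8.570×10^4 × 0.3465² / (π² × 2.09×10^11) = 4.988×10^-9 m⁴
I_req = 4.988×10^3 mm⁴
Solid square: I = a⁴/12  ⇒  a = (12I)^(1/4) = (12×4.988×10^3)^(1/4) = 15.6 mm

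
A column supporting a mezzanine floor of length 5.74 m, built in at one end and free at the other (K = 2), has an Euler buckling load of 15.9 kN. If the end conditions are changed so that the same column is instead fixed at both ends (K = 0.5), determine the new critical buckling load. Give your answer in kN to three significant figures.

P_cr ≈ 254 kN

P_cr ∝ 1/K², so P_cr,new = P_cr,old × (K_old/K_new)² = 15.9 × (2/0.5)²
= 15.9 × 16.00 = 254 kN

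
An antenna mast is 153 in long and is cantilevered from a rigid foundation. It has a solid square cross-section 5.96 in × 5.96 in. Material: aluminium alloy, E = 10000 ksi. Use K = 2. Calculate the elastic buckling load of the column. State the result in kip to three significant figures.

I = a⁴/12 = 5.96⁴/12 = 105.1 in⁴
Effective length L_e = K·L = 2 × 153 = 306.0 in
P_cr = π²EI / L_e² = π² × 10000×10³ × 105.1 / 306.0² = 1.108×10^5 lb

P_cr ≈ 111 kip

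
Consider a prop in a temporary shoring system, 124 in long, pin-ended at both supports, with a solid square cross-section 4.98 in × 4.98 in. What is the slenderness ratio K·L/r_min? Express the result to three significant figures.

I = a⁴/12 = 4.98⁴/12 = 51.25 in⁴
A = 24.80 in²;  r_min = √(I/A) = √(51.25/24.80) = 1.438 in
L_e = K·L = 1 × 124 = 124.0 in
λ = L_e / r_min = 124.00 / 1.438 = 86.3

λ ≈ 86.3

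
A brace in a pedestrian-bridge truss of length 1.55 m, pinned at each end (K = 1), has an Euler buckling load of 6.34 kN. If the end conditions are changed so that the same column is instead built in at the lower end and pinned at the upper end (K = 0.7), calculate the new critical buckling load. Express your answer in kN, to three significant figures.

P_cr ≈ 12.9 kN

P_cr ∝ 1/K², so P_cr,new = P_cr,old × (K_old/K_new)² = 6.34 × (1/0.7)²
= 6.34 × 2.041 = 12.9 kN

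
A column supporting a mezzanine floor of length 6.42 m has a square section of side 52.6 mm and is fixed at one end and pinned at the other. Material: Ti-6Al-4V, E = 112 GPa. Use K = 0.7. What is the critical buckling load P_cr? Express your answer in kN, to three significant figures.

I = a⁴/12 = 52.6⁴/12 = 6.379×10^5 mm⁴
I = 6.379×10^5 mm⁴ = 6.379×10^-7 m⁴
Effective length L_e = K·L = 0.7 × 6.42 = 4.494 m
P_cr = π²EI / L_e² = π² × 112×10⁹ × 6.379×10^-7 / 4.494² = 3.492×10^4 N

P_cr ≈ 34.9 kN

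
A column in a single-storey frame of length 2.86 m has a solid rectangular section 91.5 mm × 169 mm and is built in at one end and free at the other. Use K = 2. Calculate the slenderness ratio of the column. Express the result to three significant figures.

λ ≈ 217

Buckling occurs about the weak axis: I_min = h·b³/12 with b = 91.5 mm (the shorter side).
I_min = 169×91.5³/12 = 1.079×10^7 mm⁴
A = 1.546×10^4 mm²;  r_min = √(I/A) = √(1.079×10^7/1.546×10^4) = 26.41 mm
L_e = K·L = 2 × 2.86 m = 5.720 m = 5720.0 mm
λ = L_e / r_min = 5720.0 / 26.41 = 217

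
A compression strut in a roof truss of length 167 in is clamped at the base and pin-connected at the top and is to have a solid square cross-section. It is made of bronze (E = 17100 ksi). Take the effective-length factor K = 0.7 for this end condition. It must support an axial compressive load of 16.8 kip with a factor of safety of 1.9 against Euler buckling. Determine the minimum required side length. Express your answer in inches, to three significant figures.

a ≈ 2.36 in

Required P_cr = n·P = 1.9 × 16.8 = 31.92 kip
L_e = K·L = 0.7 × 167 = 116.9 in
Required I = P_cr·L_e²/(π²E) = 3.192×10^4 × 116.9² / (π² × 1.71×10^7) = 2.585 in⁴
Solid square: I = a⁴/12  ⇒  a = (12I)^(1/4) = (12×2.585)^(1/4) = 2.36 in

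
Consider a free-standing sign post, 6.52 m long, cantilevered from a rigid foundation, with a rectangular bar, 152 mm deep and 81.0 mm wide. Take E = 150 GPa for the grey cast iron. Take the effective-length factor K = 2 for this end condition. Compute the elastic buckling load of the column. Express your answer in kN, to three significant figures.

Buckling occurs about the weak axis: I_min = h·b³/12 with b = 81.0 mm (the shorter side).
I_min = 152×81.0³/12 = 6.732×10^6 mm⁴
I = 6.732×10^6 mm⁴ = 6.732×10^-6 m⁴
Effective length L_e = K·L = 2 × 6.52 = 13.04 m
P_cr = π²EI / L_e² = π² × 150×10⁹ × 6.732×10^-6 / 13.04² = 5.861×10^4 N

P_cr ≈ 58.6 kN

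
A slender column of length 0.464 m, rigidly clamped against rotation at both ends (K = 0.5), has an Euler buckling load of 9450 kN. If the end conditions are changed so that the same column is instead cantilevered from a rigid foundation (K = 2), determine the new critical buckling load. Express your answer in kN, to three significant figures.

P_cr ∝ 1/K², so P_cr,new = P_cr,old × (K_old/K_new)² = 9450 × (0.5/2)²
= 9450 × 0.06250 = 591 kN

P_cr ≈ 591 kN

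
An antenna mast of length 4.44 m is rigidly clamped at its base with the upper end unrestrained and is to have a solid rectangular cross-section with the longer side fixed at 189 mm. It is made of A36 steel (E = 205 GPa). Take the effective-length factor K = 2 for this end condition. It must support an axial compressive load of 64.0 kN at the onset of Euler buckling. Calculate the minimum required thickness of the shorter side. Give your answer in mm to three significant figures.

b ≈ 54.1 mm

L_e = K·L = 2 × 4.44 = 8.880 m
Required I = P_cr·L_e²/(π²E) = 6.400×10^4 × 8.880² / (π² × 2.05×10^11) = 2.494×10^-6 m⁴
I_req = 2.494×10^6 mm⁴
Rectangle, weak axis: I_min = h·b³/12 with h = 189 mm fixed  ⇒  b = (12I/h)^(1/3) = 54.1 mm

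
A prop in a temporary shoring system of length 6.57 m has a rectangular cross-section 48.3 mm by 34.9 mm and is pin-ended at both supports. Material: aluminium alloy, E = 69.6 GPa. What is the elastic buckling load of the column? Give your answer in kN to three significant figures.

Buckling occurs about the weak axis: I_min = h·b³/12 with b = 34.9 mm (the shorter side).
I_min = 48.3×34.9³/12 = 1.711×10^5 mm⁴
I = 1.711×10^5 mm⁴ = 1.711×10^-7 m⁴
Effective length L_e = K·L = 1 × 6.57 = 6.570 m
P_cr = π²EI / L_e² = π² × 69.6×10⁹ × 1.711×10^-7 / 6.570² = 2.723×10^3 N

P_cr ≈ 2.72 kN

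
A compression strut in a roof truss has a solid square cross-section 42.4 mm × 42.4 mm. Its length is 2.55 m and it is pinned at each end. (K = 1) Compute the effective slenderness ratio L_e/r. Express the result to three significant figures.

I = a⁴/12 = 42.4⁴/12 = 2.693×10^5 mm⁴
A = 1.798×10^3 mm²;  r_min = √(I/A) = √(2.693×10^5/1.798×10^3) = 12.24 mm
L_e = K·L = 1 × 2.55 m = 2.550 m = 2550.0 mm
λ = L_e / r_min = 2550.0 / 12.24 = 208

λ ≈ 208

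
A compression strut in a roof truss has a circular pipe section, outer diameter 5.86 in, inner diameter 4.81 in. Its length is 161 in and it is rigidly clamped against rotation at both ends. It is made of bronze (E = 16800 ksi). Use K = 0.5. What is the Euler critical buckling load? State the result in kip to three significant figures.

P_cr ≈ 809 kip

d_o = 5.86 in, d_i = 4.81 in
I = π(d_o⁴ − d_i⁴)/64 = π(5.86⁴ − 4.810⁴)/64 = 31.61 in⁴
Effective length L_e = K·L = 0.5 × 161 = 80.50 in
P_cr = π²EI / L_e² = π² × 16800×10³ × 31.61 / 80.50² = 8.088×10^5 lb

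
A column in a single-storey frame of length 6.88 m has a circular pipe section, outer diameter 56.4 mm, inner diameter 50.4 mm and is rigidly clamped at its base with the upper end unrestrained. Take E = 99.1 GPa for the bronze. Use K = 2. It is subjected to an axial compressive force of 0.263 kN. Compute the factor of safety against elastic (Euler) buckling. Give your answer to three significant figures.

d_o = 56.4 mm, d_i = 50.4 mm
I = π(d_o⁴ − d_i⁴)/64 = π(56.4⁴ − 50.40⁴)/64 = 1.800×10^5 mm⁴
I = 1.800×10^5 mm⁴ = 1.800×10^-7 m⁴
Effective length L_e = K·L = 2 × 6.88 = 13.76 m
P_cr = π²EI / L_e² = π² × 99.1×10⁹ × 1.800×10^-7 / 13.76² = 929.6 N
Factor of safety n = P_cr / P = 0.92963 / 0.263 = 3.53

n ≈ 3.53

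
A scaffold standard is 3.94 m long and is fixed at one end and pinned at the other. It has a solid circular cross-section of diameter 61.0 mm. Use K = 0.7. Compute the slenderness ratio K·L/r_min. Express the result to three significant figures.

λ ≈ 181

For a solid circle r = d/4 = 61.0/4 = 15.25 mm
L_e = K·L = 0.7 × 3.94 m = 2.758 m = 2758.0 mm
λ = L_e / r_min = 2758.0 / 15.25 = 181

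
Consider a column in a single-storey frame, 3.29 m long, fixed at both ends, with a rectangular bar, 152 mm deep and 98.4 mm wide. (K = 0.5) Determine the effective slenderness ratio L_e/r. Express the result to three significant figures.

λ ≈ 57.9

Buckling occurs about the weak axis: I_min = h·b³/12 with b = 98.4 mm (the shorter side).
I_min = 152×98.4³/12 = 1.207×10^7 mm⁴
A = 1.496×10^4 mm²;  r_min = √(I/A) = √(1.207×10^7/1.496×10^4) = 28.41 mm
L_e = K·L = 0.5 × 3.29 m = 1.645 m = 1645.0 mm
λ = L_e / r_min = 1645.0 / 28.41 = 57.9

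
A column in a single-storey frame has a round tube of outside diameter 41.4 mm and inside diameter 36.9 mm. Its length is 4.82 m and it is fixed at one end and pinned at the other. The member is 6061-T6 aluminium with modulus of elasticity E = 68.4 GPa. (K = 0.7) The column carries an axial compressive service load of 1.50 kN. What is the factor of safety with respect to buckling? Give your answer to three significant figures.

n ≈ 2.10

d_o = 41.4 mm, d_i = 36.9 mm
I = π(d_o⁴ − d_i⁴)/64 = π(41.4⁴ − 36.90⁴)/64 = 5.319×10^4 mm⁴
I = 5.319×10^4 mm⁴ = 5.319×10^-8 m⁴
Effective length L_e = K·L = 0.7 × 4.82 = 3.374 m
P_cr = π²EI / L_e² = π² × 68.4×10⁹ × 5.319×10^-8 / 3.374² = 3.155×10^3 N
Factor of safety n = P_cr / P = 3.1545 / 1.50 = 2.10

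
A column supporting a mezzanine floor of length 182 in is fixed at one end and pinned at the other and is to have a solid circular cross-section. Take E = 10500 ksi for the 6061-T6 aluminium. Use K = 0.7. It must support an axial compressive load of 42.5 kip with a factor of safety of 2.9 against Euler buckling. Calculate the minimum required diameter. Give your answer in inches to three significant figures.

Required P_cr = n·P = 2.9 × 42.5 = 123.2 kip
L_e = K·L = 0.7 × 182 = 127.4 in
Required I = P_cr·L_e²/(π²E) = 1.232×10^5 × 127.4² / (π² × 1.05×10^7) = 19.30 in⁴
Solid circle: I = πd⁴/64  ⇒  d = (64I/π)^(1/4) = (64×19.30/π)^(1/4) = 4.45 in

d ≈ 4.45 in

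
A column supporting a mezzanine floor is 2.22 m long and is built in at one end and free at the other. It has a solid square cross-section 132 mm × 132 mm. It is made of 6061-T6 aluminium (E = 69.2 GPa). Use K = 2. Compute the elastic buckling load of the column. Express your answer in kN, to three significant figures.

P_cr ≈ 877 kN

I = a⁴/12 = 132⁴/12 = 2.530×10^7 mm⁴
I = 2.530×10^7 mm⁴ = 2.530×10^-5 m⁴
Effective length L_e = K·L = 2 × 2.22 = 4.440 m
P_cr = π²EI / L_e² = π² × 69.2×10⁹ × 2.530×10^-5 / 4.440² = 8.765×10^5 N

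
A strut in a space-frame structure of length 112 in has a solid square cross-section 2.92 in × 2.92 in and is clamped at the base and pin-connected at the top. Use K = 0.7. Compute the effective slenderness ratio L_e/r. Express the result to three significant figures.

λ ≈ 93.0

For a square r = a/√12 = 2.92/√12 = 0.8429 in
L_e = K·L = 0.7 × 112 = 78.40 in
λ = L_e / r_min = 78.400 / 0.8429 = 93.0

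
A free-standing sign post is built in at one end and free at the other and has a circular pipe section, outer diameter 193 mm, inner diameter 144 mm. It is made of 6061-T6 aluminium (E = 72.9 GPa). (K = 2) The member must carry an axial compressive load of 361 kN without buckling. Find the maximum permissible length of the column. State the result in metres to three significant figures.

d_o = 193 mm, d_i = 144 mm
I = π(d_o⁴ − d_i⁴)/64 = π(193⁴ − 144.0⁴)/64 = 4.700×10^7 mm⁴
I = 4.700×10^-5 m⁴
At the buckling limit P_cr = P = 3.610×10^5 N
From P_cr = π²EI/(K·L)²:  L = (1/K)·√(π²EI/P_cr) = (1/2)·√(π²×7.29×10^10×4.700×10^-5/3.610×10^5)
L = 4.84 m

L_max ≈ 4.84 m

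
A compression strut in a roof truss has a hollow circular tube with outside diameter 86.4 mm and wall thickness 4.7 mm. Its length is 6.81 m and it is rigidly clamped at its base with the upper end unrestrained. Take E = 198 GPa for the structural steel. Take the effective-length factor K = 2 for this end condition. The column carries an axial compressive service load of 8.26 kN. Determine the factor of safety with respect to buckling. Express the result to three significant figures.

n ≈ 1.29

Inner diameter d_i = 86.4 − 2×4.7 = 77.00 mm
I = π(d_o⁴ − d_i⁴)/64 = π(86.4⁴ − 77.00⁴)/64 = 1.010×10^6 mm⁴
I = 1.010×10^6 mm⁴ = 1.010×10^-6 m⁴
Effective length L_e = K·L = 2 × 6.81 = 13.62 m
P_cr = π²EI / L_e² = π² × 198×10⁹ × 1.010×10^-6 / 13.62² = 1.064×10^4 N
Factor of safety n = P_cr / P = 10.638 / 8.26 = 1.29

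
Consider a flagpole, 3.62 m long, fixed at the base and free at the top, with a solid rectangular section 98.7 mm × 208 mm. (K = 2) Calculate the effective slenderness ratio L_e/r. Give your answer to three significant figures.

λ ≈ 254

For a rectangle r_min = b/√12 = 98.7/√12 = 28.49 mm
L_e = K·L = 2 × 3.62 m = 7.240 m = 7240.0 mm
λ = L_e / r_min = 7240.0 / 28.49 = 254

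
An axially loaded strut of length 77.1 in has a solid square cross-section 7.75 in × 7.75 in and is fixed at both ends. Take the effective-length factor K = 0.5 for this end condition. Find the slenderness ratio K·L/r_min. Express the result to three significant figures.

λ ≈ 17.2

For a square r = a/√12 = 7.75/√12 = 2.237 in
L_e = K·L = 0.5 × 77.1 = 38.55 in
λ = L_e / r_min = 38.550 / 2.237 = 17.2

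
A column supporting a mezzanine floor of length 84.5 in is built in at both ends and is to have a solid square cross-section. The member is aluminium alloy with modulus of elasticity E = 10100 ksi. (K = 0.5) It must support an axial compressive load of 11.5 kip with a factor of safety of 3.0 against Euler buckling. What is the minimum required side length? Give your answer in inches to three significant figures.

Required P_cr = n·P = 3.0 × 11.5 = 34.50 kip
L_e = K·L = 0.5 × 84.5 = 42.25 in
Required I = P_cr·L_e²/(π²E) = 3.450×10^4 × 42.25² / (π² × 1.01×10^7) = 0.6178 in⁴
Solid square: I = a⁴/12  ⇒  a = (12I)^(1/4) = (12×0.6178)^(1/4) = 1.65 in

a ≈ 1.65 in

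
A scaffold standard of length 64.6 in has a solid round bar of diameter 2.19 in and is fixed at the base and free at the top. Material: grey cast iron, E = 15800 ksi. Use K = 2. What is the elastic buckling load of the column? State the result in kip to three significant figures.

P_cr ≈ 10.5 kip

I = πd⁴/64 = π×2.19⁴/64 = 1.129 in⁴
Effective length L_e = K·L = 2 × 64.6 = 129.2 in
P_cr = π²EI / L_e² = π² × 15800×10³ × 1.129 / 129.2² = 1.055×10^4 lb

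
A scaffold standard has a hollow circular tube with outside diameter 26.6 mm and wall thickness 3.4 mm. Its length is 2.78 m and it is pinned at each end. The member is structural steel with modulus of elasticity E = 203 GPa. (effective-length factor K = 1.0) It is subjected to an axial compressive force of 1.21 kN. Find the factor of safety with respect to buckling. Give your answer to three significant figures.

n ≈ 3.65

Inner diameter d_i = 26.6 − 2×3.4 = 19.80 mm
I = π(d_o⁴ − d_i⁴)/64 = π(26.6⁴ − 19.80⁴)/64 = 1.703×10^4 mm⁴
I = 1.703×10^4 mm⁴ = 1.703×10^-8 m⁴
Effective length L_e = K·L = 1 × 2.78 = 2.780 m
P_cr = π²EI / L_e² = π² × 203×10⁹ × 1.703×10^-8 / 2.780² = 4.415×10^3 N
Factor of safety n = P_cr / P = 4.4151 / 1.21 = 3.65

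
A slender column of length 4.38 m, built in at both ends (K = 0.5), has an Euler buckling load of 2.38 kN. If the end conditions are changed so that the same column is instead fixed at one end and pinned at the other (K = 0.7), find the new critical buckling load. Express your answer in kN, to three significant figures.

P_cr ≈ 1.21 kN

P_cr ∝ 1/K², so P_cr,new = P_cr,old × (K_old/K_new)² = 2.38 × (0.5/0.7)²
= 2.38 × 0.5102 = 1.21 kN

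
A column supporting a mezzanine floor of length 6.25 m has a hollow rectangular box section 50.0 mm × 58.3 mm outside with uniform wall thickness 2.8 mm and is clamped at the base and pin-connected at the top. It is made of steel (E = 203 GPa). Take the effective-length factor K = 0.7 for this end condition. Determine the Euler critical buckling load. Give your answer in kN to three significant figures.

Inner dimensions: h_i = 58.3 − 2×2.8 = 52.70 mm, b_i = 50.0 − 2×2.8 = 44.40 mm
Weak-axis I_min = (h_o·b_o³ − h_i·b_i³)/12 with b_o = 50.0, b_i = 44.40 mm (shorter outer/inner sides).
I_min = (58.3×50.0³ − 52.70×44.40³)/12 = 2.229×10^5 mm⁴
I = 2.229×10^5 mm⁴ = 2.229×10^-7 m⁴
Effective length L_e = K·L = 0.7 × 6.25 = 4.375 m
P_cr = π²EI / L_e² = π² × 203×10⁹ × 2.229×10^-7 / 4.375² = 2.333×10^4 N

P_cr ≈ 23.3 kN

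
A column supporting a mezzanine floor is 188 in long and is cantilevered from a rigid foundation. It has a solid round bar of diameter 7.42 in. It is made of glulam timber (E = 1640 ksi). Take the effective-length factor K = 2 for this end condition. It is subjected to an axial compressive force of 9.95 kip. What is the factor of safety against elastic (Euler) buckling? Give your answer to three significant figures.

I = πd⁴/64 = π×7.42⁴/64 = 148.8 in⁴
Effective length L_e = K·L = 2 × 188 = 376.0 in
P_cr = π²EI / L_e² = π² × 1640×10³ × 148.8 / 376.0² = 1.704×10^4 lb
Factor of safety n = P_cr / P = 17.035 / 9.95 = 1.71

n ≈ 1.71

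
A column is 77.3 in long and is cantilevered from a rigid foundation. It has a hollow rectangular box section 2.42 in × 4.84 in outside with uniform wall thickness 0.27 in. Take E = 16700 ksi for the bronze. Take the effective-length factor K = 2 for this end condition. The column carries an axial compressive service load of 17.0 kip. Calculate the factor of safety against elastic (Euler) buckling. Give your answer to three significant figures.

Inner dimensions: h_i = 4.84 − 2×0.27 = 4.300 in, b_i = 2.42 − 2×0.27 = 1.880 in
Weak-axis I_min = (h_o·b_o³ − h_i·b_i³)/12 with b_o = 2.42, b_i = 1.880 in (shorter outer/inner sides).
I_min = (4.84×2.42³ − 4.300×1.880³)/12 = 3.335 in⁴
Effective length L_e = K·L = 2 × 77.3 = 154.6 in
P_cr = π²EI / L_e² = π² × 16700×10³ × 3.335 / 154.6² = 2.300×10^4 lb
Factor of safety n = P_cr / P = 23.000 / 17.0 = 1.35

n ≈ 1.35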